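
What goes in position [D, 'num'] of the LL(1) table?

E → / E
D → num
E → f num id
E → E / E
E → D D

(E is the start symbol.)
D → num

To find M[D, 'num'], we find productions for D where 'num' is in the predict set (PREDICT(N → α) = (FIRST(α) \ {ε}) ∪ (FOLLOW(N) if α ⇒* ε)).

D → num: PREDICT = { 'num' }
  'num' is in predict set, so this production goes in M[D, 'num']

M[D, 'num'] = D → num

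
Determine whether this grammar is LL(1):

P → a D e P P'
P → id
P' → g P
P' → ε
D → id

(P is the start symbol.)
No. Predict set conflict for P': { 'g' }

Relevant sets:
  FOLLOW(P') = { $, 'g' }

For P:
  PREDICT(P → a D e P P') = { 'a' }
  PREDICT(P → id) = { 'id' }
For P':
  PREDICT(P' → g P) = { 'g' }
  PREDICT(P' → ε) = { $, 'g' }
D has a single production, so nothing to check there.

Conflict found: Predict set conflict for P': { 'g' }
The grammar is NOT LL(1).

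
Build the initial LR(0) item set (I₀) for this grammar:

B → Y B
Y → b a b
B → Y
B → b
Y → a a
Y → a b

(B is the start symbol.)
First, augment the grammar with B' → B
I₀ = CLOSURE({ [B' → . B] }):
  [B' → . B] has the dot before B: add [B → . Y B], [B → . Y], [B → . b]
  [B → . Y B] has the dot before Y: add [Y → . b a b], [Y → . a a], [Y → . a b]
No further items can be added.

I₀ = { [B → . Y B], [B → . Y], [B → . b], [B' → . B], [Y → . a a], [Y → . a b], [Y → . b a b] }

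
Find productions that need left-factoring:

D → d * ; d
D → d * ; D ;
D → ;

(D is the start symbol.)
Yes, D has productions with common prefix 'd * ;'

Left-factoring is needed when two productions for the same non-terminal
share a common prefix on the right-hand side.

Productions for D:
  D → d * ; d
  D → d * ; D ;
  D → ;

Found common prefix 'd * ;' in productions for D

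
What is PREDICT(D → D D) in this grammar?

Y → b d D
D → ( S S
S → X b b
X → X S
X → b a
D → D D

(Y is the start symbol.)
{ '(' }

PREDICT(D → D D) = (FIRST(RHS) \ {ε}) ∪ (FOLLOW(D) if ε ∈ FIRST(RHS), i.e. RHS ⇒* ε)
FIRST(D) = { '(' }
FIRST(D D) = { '(' }
ε ∉ FIRST(D D), so FOLLOW(D) is not added.
PREDICT(D → D D) = { '(' }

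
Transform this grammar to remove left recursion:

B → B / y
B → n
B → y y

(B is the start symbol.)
B is directly left-recursive. The standard transformation for
  A → A α₁ | ... | A α_m | β₁ | ... | β_n
is
  A  → β₁ A' | ... | β_n A'
  A' → α₁ A' | ... | α_m A' | ε

B → n becomes B → n B'
B → y y becomes B → y y B'
B → B / y becomes B' → / y B'
Add B' → ε

Resulting grammar:
B → n B'
B → y y B'
B' → / y B'
B' → ε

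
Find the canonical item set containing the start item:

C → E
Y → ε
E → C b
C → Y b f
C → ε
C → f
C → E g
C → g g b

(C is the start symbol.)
{ [C → . E g], [C → . E], [C → . Y b f], [C → . f], [C → . g g b], [C → .], [C' → . C], [E → . C b], [Y → .] }

First, augment the grammar with C' → C
I₀ = CLOSURE({ [C' → . C] }):
  [C' → . C] has the dot before C: add [C → . E], [C → . Y b f], [C → .], [C → . f], [C → . E g], [C → . g g b]
  [C → . E] has the dot before E: add [E → . C b]
  [C → . Y b f] has the dot before Y: add [Y → .]
No further items can be added.

I₀ = { [C → . E g], [C → . E], [C → . Y b f], [C → . f], [C → . g g b], [C → .], [C' → . C], [E → . C b], [Y → .] }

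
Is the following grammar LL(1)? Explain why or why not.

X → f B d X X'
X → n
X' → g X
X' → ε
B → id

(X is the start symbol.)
A grammar is LL(1) if for each non-terminal N with multiple productions, the predict sets of those productions are pairwise disjoint, where PREDICT(N → α) = (FIRST(α) \ {ε}) ∪ (FOLLOW(N) if α ⇒* ε).

Relevant sets:
  FOLLOW(X') = { $, 'g' }

For X:
  PREDICT(X → f B d X X') = { 'f' }
  PREDICT(X → n) = { 'n' }
For X':
  PREDICT(X' → g X) = { 'g' }
  PREDICT(X' → ε) = { $, 'g' }
B has a single production, so nothing to check there.

Conflict found: Predict set conflict for X': { 'g' }
The grammar is NOT LL(1).

Answer: No. Predict set conflict for X': { 'g' }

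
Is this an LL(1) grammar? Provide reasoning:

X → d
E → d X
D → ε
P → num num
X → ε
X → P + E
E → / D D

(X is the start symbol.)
Yes, the grammar is LL(1).

Relevant sets:
  FIRST(P) = { 'num' }
  FOLLOW(X) = { $ }

For X:
  PREDICT(X → d) = { 'd' }
  PREDICT(X → ε) = { $ }
  PREDICT(X → P '+' E) = { 'num' }
For E:
  PREDICT(E → d X) = { 'd' }
  PREDICT(E → '/' D D) = { '/' }
D, P have a single production, so nothing to check there.

All predict sets are disjoint. The grammar IS LL(1).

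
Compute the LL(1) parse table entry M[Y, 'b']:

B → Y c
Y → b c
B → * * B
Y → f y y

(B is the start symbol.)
To find M[Y, 'b'], we find productions for Y where 'b' is in the predict set (PREDICT(N → α) = (FIRST(α) \ {ε}) ∪ (FOLLOW(N) if α ⇒* ε)).

Y → b c: PREDICT = { 'b' }
  'b' is in predict set, so this production goes in M[Y, 'b']
Y → f y y: PREDICT = { 'f' }

M[Y, 'b'] = Y → b c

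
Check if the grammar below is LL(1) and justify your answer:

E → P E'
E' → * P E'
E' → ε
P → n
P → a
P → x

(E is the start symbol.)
Yes, the grammar is LL(1).

A grammar is LL(1) if for each non-terminal N with multiple productions, the predict sets of those productions are pairwise disjoint, where PREDICT(N → α) = (FIRST(α) \ {ε}) ∪ (FOLLOW(N) if α ⇒* ε).

Relevant sets:
  FOLLOW(E') = { $ }

For E':
  PREDICT(E' → '*' P E') = { '*' }
  PREDICT(E' → ε) = { $ }
For P:
  PREDICT(P → n) = { 'n' }
  PREDICT(P → a) = { 'a' }
  PREDICT(P → x) = { 'x' }
E has a single production, so nothing to check there.

All predict sets are disjoint. The grammar IS LL(1).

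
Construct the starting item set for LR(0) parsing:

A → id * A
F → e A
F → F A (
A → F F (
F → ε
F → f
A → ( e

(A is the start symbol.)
{ [A → . ( e], [A → . F F (], [A → . id * A], [A' → . A], [F → . F A (], [F → . e A], [F → . f], [F → .] }

First, augment the grammar with A' → A
I₀ = CLOSURE({ [A' → . A] }):
  [A' → . A] has the dot before A: add [A → . id * A], [A → . F F (], [A → . ( e]
  [A → . F F (] has the dot before F: add [F → . e A], [F → . F A (], [F → .], [F → . f]
No further items can be added.

I₀ = { [A → . ( e], [A → . F F (], [A → . id * A], [A' → . A], [F → . F A (], [F → . e A], [F → . f], [F → .] }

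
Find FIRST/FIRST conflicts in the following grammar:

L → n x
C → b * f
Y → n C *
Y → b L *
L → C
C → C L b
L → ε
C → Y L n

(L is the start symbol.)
FIRST sets of the non-terminals at (or reachable through a nullable prefix from) the front of some alternative:
  FIRST(C) = { 'b', 'n' }
  FIRST(Y) = { 'b', 'n' }

Productions for L:
  L → n x: FIRST = { 'n' }
  L → C: FIRST = { 'b', 'n' }
  L → ε: FIRST = { ε }
Productions for C:
  C → b * f: FIRST = { 'b' }
  C → C L b: FIRST = { 'b', 'n' }
  C → Y L n: FIRST = { 'b', 'n' }
Productions for Y:
  Y → n C *: FIRST = { 'n' }
  Y → b L *: FIRST = { 'b' }

Conflict for L: L → n x and L → C
  Overlap: { 'n' }
Conflict for C: C → b * f and C → C L b
  Overlap: { 'b' }
Conflict for C: C → b * f and C → Y L n
  Overlap: { 'b' }
Conflict for C: C → C L b and C → Y L n
  Overlap: { 'b', 'n' }

Answer: Yes. L → n x / L → C on { 'n' }; C → b '*' f / C → C L b on { 'b' }; C → b '*' f / C → Y L n on { 'b' }; C → C L b / C → Y L n on { 'b', 'n' }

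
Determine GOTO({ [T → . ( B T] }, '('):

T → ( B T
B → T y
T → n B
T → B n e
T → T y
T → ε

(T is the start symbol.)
GOTO(I, '(') = CLOSURE({ [A → αX.β] : [A → α.Xβ] ∈ I, X = '(' })

Items with dot before '(', with the dot advanced:
  [T → . ( B T] → [T → ( . B T]
Closure of the advanced items:
  [T → ( . B T] has the dot before B: add [B → . T y]
  [B → . T y] has the dot before T: add [T → . ( B T], [T → . n B], [T → . B n e], [T → . T y], [T → .]

GOTO = { [B → . T y], [T → ( . B T], [T → . ( B T], [T → . B n e], [T → . T y], [T → . n B], [T → .] }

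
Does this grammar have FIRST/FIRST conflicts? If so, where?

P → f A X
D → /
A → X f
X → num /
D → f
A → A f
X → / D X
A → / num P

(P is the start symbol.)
Yes. A → X f / A → A f on { '/', 'num' }; A → X f / A → '/' num P on { '/' }; A → A f / A → '/' num P on { '/' }

A FIRST/FIRST conflict occurs when two productions N → α and N → β for the same non-terminal have FIRST(α) ∩ FIRST(β) ≠ ∅ (with ε ∈ FIRST of a nullable right-hand side, so two nullable alternatives also conflict).

FIRST sets of the non-terminals at (or reachable through a nullable prefix from) the front of some alternative:
  FIRST(X) = { '/', 'num' }
  FIRST(A) = { '/', 'num' }

Productions for D:
  D → /: FIRST = { '/' }
  D → f: FIRST = { 'f' }
Productions for A:
  A → X f: FIRST = { '/', 'num' }
  A → A f: FIRST = { '/', 'num' }
  A → / num P: FIRST = { '/' }
Productions for X:
  X → num /: FIRST = { 'num' }
  X → / D X: FIRST = { '/' }
P has only one production, so no FIRST/FIRST conflict is possible there.

Conflict for A: A → X f and A → A f
  Overlap: { '/', 'num' }
Conflict for A: A → X f and A → / num P
  Overlap: { '/' }
Conflict for A: A → A f and A → / num P
  Overlap: { '/' }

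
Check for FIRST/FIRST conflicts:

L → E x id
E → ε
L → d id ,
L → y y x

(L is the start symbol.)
FIRST sets of the non-terminals at (or reachable through a nullable prefix from) the front of some alternative:
  FIRST(E) = { ε }

Productions for L:
  L → E x id: FIRST = { 'x' }
  L → d id ,: FIRST = { 'd' }
  L → y y x: FIRST = { 'y' }
E has only one production, so no FIRST/FIRST conflict is possible there.

All alternatives of each non-terminal have pairwise disjoint FIRST sets.

Answer: No FIRST/FIRST conflicts.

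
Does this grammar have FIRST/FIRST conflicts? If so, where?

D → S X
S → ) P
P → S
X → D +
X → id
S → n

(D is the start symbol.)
No FIRST/FIRST conflicts.

A FIRST/FIRST conflict occurs when two productions N → α and N → β for the same non-terminal have FIRST(α) ∩ FIRST(β) ≠ ∅ (with ε ∈ FIRST of a nullable right-hand side, so two nullable alternatives also conflict).

FIRST sets of the non-terminals at (or reachable through a nullable prefix from) the front of some alternative:
  FIRST(D) = { ')', 'n' }

Productions for S:
  S → ) P: FIRST = { ')' }
  S → n: FIRST = { 'n' }
Productions for X:
  X → D +: FIRST = { ')', 'n' }
  X → id: FIRST = { 'id' }
D, P have only one production, so no FIRST/FIRST conflict is possible there.

All alternatives of each non-terminal have pairwise disjoint FIRST sets.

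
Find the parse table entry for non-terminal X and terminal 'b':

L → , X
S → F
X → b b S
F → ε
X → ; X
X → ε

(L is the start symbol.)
X → b b S

To find M[X, 'b'], we find productions for X where 'b' is in the predict set (PREDICT(N → α) = (FIRST(α) \ {ε}) ∪ (FOLLOW(N) if α ⇒* ε)).

Relevant sets:
  FOLLOW(X) = { $ }

X → b b S: PREDICT = { 'b' }
  'b' is in predict set, so this production goes in M[X, 'b']
X → ; X: PREDICT = { ';' }
X → ε: PREDICT = { $ }

M[X, 'b'] = X → b b S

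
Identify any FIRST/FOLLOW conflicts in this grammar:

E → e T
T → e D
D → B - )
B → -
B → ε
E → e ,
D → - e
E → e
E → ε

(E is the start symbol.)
Nullable non-terminals: B, E.

B: nullable alternative(s) B → ε; FOLLOW(B) = { '-' }
  B → -: FIRST \ {ε} = { '-' } — overlaps FOLLOW(B) on { '-' }: CONFLICT
  B → ε: FIRST \ {ε} = { } — this is the only nullable alternative, skip

E: nullable alternative(s) E → ε; FOLLOW(E) = { $ }
  E → e T: FIRST \ {ε} = { 'e' } — disjoint from FOLLOW(E)
  E → e ,: FIRST \ {ε} = { 'e' } — disjoint from FOLLOW(E)
  E → e: FIRST \ {ε} = { 'e' } — disjoint from FOLLOW(E)
  E → ε: FIRST \ {ε} = { } — this is the only nullable alternative, skip

D, T have no nullable alternative, so no FIRST/FOLLOW check is needed there.

So the grammar has 1 FIRST/FOLLOW conflict (marked CONFLICT above).

Answer: Yes. B → '-' with FOLLOW(B) on { '-' }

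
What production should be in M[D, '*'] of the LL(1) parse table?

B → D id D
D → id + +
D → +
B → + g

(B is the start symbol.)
Empty (error entry)

To find M[D, '*'], we find productions for D where '*' is in the predict set (PREDICT(N → α) = (FIRST(α) \ {ε}) ∪ (FOLLOW(N) if α ⇒* ε)).

D → id + +: PREDICT = { 'id' }
D → +: PREDICT = { '+' }

M[D, '*'] is empty (no production applies)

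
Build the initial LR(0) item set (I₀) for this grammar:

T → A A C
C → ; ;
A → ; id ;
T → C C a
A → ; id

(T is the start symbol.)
{ [A → . ; id ;], [A → . ; id], [C → . ; ;], [T → . A A C], [T → . C C a], [T' → . T] }

First, augment the grammar with T' → T
I₀ = CLOSURE({ [T' → . T] }):
  [T' → . T] has the dot before T: add [T → . A A C], [T → . C C a]
  [T → . A A C] has the dot before A: add [A → . ; id ;], [A → . ; id]
  [T → . C C a] has the dot before C: add [C → . ; ;]
No further items can be added.

I₀ = { [A → . ; id ;], [A → . ; id], [C → . ; ;], [T → . A A C], [T → . C C a], [T' → . T] }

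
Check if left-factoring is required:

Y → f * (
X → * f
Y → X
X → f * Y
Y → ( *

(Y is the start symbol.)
No, left-factoring is not needed

Left-factoring is needed when two productions for the same non-terminal
share a common prefix on the right-hand side.

Productions for Y:
  Y → f * (
  Y → X
  Y → ( *
Productions for X:
  X → * f
  X → f * Y

No common prefixes found.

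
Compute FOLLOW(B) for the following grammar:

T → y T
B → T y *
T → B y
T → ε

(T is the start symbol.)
{ 'y' }

To compute FOLLOW(B), find every occurrence of B on a right-hand side N → α B β: add FIRST(β) \ {ε}, and if β is empty or nullable also add FOLLOW(N). Iterate to a fixed point.

In T → B y: B is followed by y, add FIRST(y) \ {ε} = { 'y' }

Taking the union: FOLLOW(B) = { 'y' }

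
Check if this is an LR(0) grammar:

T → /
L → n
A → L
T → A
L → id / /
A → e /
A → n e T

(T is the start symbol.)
Augment with T' → T and build the canonical LR(0) collection (I0 = CLOSURE({[T' → . T]}), then GOTO on every symbol after a dot until no new states appear). It has 13 states:
  I0: { [A → . L], [A → . e /], [A → . n e T], [L → . id / /], [L → . n], [T → . /], [T → . A], [T' → . T] }  — shift
  I1: { [T → / .] }  — reduce
  I2: { [T → A .] }  — reduce
  I3: { [A → L .] }  — reduce
  I4: { [T' → T .] }  — accept
  I5: { [A → e . /] }  — shift
  I6: { [L → id . / /] }  — shift
  I7: { [A → n . e T], [L → n .] }  — shift, reduce
  I8: { [A → . L], [A → . e /], [A → . n e T], [A → n e . T], [L → . id / /], [L → . n], [T → . /], [T → . A] }  — shift
  I9: { [A → n e T .] }  — reduce
  I10: { [L → id / . /] }  — shift
  I11: { [L → id / / .] }  — reduce
  I12: { [A → e / .] }  — reduce

Conflict in state I7:
  Shift-reduce conflict between [L → n .] and [A → n . e T]
So the grammar is NOT LR(0).

Answer: No. Shift-reduce conflict between [L → n .] and [A → n . e T]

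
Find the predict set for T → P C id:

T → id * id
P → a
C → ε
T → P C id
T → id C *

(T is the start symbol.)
{ 'a' }

PREDICT(T → P C id) = (FIRST(RHS) \ {ε}) ∪ (FOLLOW(T) if ε ∈ FIRST(RHS), i.e. RHS ⇒* ε)
FIRST(P) = { 'a' }
FIRST(P C id) = { 'a' }
ε ∉ FIRST(P C id), so FOLLOW(T) is not added.
PREDICT(T → P C id) = { 'a' }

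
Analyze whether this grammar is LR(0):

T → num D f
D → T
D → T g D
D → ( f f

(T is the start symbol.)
A grammar is LR(0) if no state in the canonical LR(0) collection has:
  - both a shift item (dot before a terminal) and a complete item (shift-reduce conflict), or
  - two or more complete items (reduce-reduce conflict; the accept item [T' → T .] counts as a complete item here).

Augment with T' → T and build the canonical LR(0) collection (I0 = CLOSURE({[T' → . T]}), then GOTO on every symbol after a dot until no new states appear). It has 11 states:
  I0: { [T → . num D f], [T' → . T] }  — shift
  I1: { [T' → T .] }  — accept
  I2: { [D → . ( f f], [D → . T g D], [D → . T], [T → . num D f], [T → num . D f] }  — shift
  I3: { [D → ( . f f] }  — shift
  I4: { [T → num D . f] }  — shift
  I5: { [D → T . g D], [D → T .] }  — shift, reduce
  I6: { [D → . ( f f], [D → . T g D], [D → . T], [D → T g . D], [T → . num D f] }  — shift
  I7: { [D → T g D .] }  — reduce
  I8: { [T → num D f .] }  — reduce
  I9: { [D → ( f . f] }  — shift
  I10: { [D → ( f f .] }  — reduce

Conflict in state I5:
  Shift-reduce conflict between [D → T .] and [D → T . g D]
So the grammar is NOT LR(0).

Answer: No. Shift-reduce conflict between [D → T .] and [D → T . g D]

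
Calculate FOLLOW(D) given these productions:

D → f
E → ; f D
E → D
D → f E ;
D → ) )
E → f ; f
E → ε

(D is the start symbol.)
To compute FOLLOW(D), find every occurrence of D on a right-hand side N → α D β: add FIRST(β) \ {ε}, and if β is empty or nullable also add FOLLOW(N). Iterate to a fixed point.

D is the start symbol, so $ ∈ FOLLOW(D).
In E → ; f D: D is at the end, add FOLLOW(E)
In E → D: D is at the end, add FOLLOW(E)

The FOLLOW sets referred to above (computed the same way, to a fixed point):
  FOLLOW(E) = { ';' }

Taking the union: FOLLOW(D) = { $, ';' }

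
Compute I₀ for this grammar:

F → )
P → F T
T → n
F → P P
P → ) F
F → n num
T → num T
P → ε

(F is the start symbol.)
First, augment the grammar with F' → F
I₀ = CLOSURE({ [F' → . F] }):
  [F' → . F] has the dot before F: add [F → . )], [F → . P P], [F → . n num]
  [F → . P P] has the dot before P: add [P → . F T], [P → . ) F], [P → .]
No further items can be added.

I₀ = { [F → . )], [F → . P P], [F → . n num], [F' → . F], [P → . ) F], [P → . F T], [P → .] }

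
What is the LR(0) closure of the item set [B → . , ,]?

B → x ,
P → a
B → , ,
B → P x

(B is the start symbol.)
{ [B → . , ,] }

To compute CLOSURE, for each item [A → α.Bβ] where B is a non-terminal, add [B → .γ] for all productions B → γ; repeat for the newly added items until nothing changes.

Start with: [B → . , ,]
The dot precedes the terminal ',', so nothing is added.

CLOSURE = { [B → . , ,] }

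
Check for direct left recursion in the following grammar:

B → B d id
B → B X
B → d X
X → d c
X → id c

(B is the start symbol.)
Direct left recursion occurs when N → N α for some non-terminal N (the right-hand side begins with the left-hand side itself).

B → B d id: LEFT RECURSIVE (starts with B)
B → B X: LEFT RECURSIVE (starts with B)
B → d X: starts with d
X → d c: starts with d
X → id c: starts with id

The grammar has direct left recursion on: B.

Answer: Yes, B is left-recursive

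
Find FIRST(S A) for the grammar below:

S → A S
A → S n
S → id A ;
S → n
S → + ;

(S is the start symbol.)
{ '+', 'id', 'n' }

FIRST sets of the non-terminals involved (from the grammar, by fixed-point iteration):
  FIRST(S) = { '+', 'id', 'n' }

To compute FIRST(S A), process the symbols left to right:
Symbol S is a non-terminal. Add FIRST(S) \ {ε} = { '+', 'id', 'n' }
S is not nullable (ε ∉ FIRST(S)), so stop here.
FIRST(S A) = { '+', 'id', 'n' }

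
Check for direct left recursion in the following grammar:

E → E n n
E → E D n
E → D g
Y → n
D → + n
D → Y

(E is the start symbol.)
Yes, E is left-recursive

Direct left recursion occurs when N → N α for some non-terminal N (the right-hand side begins with the left-hand side itself).

E → E n n: LEFT RECURSIVE (starts with E)
E → E D n: LEFT RECURSIVE (starts with E)
E → D g: starts with D
Y → n: starts with n
D → + n: starts with '+'
D → Y: starts with Y

The grammar has direct left recursion on: E.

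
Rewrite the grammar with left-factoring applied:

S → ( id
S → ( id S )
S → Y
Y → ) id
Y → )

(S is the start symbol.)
Left-factoring transforms A → αβ₁ | αβ₂ into A → αA' and A' → β₁ | β₂
(α is the longest common prefix among the alternatives). Repeat until
no nonterminal has two alternatives with a common prefix.

Round 1: S has alternatives sharing prefix '( id'. Introduce S': S → ( id S'
  Add: S' → ε
  Add: S' → S )

Round 2: Y has alternatives sharing prefix ')'. Introduce Y': Y → ) Y'
  Add: Y' → id
  Add: Y' → ε

No remaining common prefixes — done.

Resulting grammar:
S → ( id S'
S' → ε
S' → S )
S → Y
Y → ) Y'
Y' → id
Y' → ε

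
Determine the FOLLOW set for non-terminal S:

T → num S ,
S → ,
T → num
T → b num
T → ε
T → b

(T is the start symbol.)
{ ',' }

To compute FOLLOW(S), find every occurrence of S on a right-hand side N → α S β: add FIRST(β) \ {ε}, and if β is empty or nullable also add FOLLOW(N). Iterate to a fixed point.

In T → num S ,: S is followed by ',', add FIRST(',') \ {ε} = { ',' }

Taking the union: FOLLOW(S) = { ',' }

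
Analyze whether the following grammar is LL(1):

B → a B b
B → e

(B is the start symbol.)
Yes, the grammar is LL(1).

For B:
  PREDICT(B → a B b) = { 'a' }
  PREDICT(B → e) = { 'e' }

All predict sets are disjoint. The grammar IS LL(1).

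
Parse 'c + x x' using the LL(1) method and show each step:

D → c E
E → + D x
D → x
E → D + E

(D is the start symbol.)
LL(1) parsing maintains a stack (initially the start symbol over $) and the input. At each step: if the stack top is a terminal, match it against the current input token; if it is a non-terminal N, replace it with the RHS of M[N, lookahead] (the unique production whose predict set contains the lookahead).

Stack is shown with the top on the left.

Stack    Input      Action
--------------------------
D $      c + x x $  output D → c E
c E $    c + x x $  match 'c'
E $      + x x $    output E → + D x
+ D x $  + x x $    match '+'
D x $    x x $      output D → x
x x $    x x $      match 'x'
x $      x $        match 'x'
$        $          accept

The string is accepted.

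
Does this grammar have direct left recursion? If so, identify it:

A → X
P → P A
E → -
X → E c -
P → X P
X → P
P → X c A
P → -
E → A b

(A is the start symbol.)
Yes, P is left-recursive

Direct left recursion occurs when N → N α for some non-terminal N (the right-hand side begins with the left-hand side itself).

A → X: starts with X
P → P A: LEFT RECURSIVE (starts with P)
E → -: starts with '-'
X → E c -: starts with E
P → X P: starts with X
X → P: starts with P
P → X c A: starts with X
P → -: starts with '-'
E → A b: starts with A

The grammar has direct left recursion on: P.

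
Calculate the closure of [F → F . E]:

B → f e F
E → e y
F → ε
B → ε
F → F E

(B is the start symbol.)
{ [E → . e y], [F → F . E] }

To compute CLOSURE, for each item [A → α.Bβ] where B is a non-terminal, add [B → .γ] for all productions B → γ; repeat for the newly added items until nothing changes.

Start with: [F → F . E]
  [F → F . E] has the dot before E: add [E → . e y]
No further items can be added.

CLOSURE = { [E → . e y], [F → F . E] }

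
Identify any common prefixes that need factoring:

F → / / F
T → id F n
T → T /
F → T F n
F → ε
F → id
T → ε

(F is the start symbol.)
No, left-factoring is not needed

Left-factoring is needed when two productions for the same non-terminal
share a common prefix on the right-hand side.

Productions for F:
  F → / / F
  F → T F n
  F → ε
  F → id
Productions for T:
  T → id F n
  T → T /
  T → ε

No common prefixes found.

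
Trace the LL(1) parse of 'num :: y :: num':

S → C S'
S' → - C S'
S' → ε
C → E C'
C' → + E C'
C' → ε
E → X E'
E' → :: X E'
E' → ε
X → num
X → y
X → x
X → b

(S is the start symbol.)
LL(1) parsing maintains a stack (initially the start symbol over $) and the input. At each step: if the stack top is a terminal, match it against the current input token; if it is a non-terminal N, replace it with the RHS of M[N, lookahead] (the unique production whose predict set contains the lookahead).

Stack is shown with the top on the left.

Stack            Input              Action
------------------------------------------
S $              num :: y :: num $  output S → C S'
C S' $           num :: y :: num $  output C → E C'
E C' S' $        num :: y :: num $  output E → X E'
X E' C' S' $     num :: y :: num $  output X → num
num E' C' S' $   num :: y :: num $  match 'num'
E' C' S' $       :: y :: num $      output E' → :: X E'
:: X E' C' S' $  :: y :: num $      match '::'
X E' C' S' $     y :: num $         output X → y
y E' C' S' $     y :: num $         match 'y'
E' C' S' $       :: num $           output E' → :: X E'
:: X E' C' S' $  :: num $           match '::'
X E' C' S' $     num $              output X → num
num E' C' S' $   num $              match 'num'
E' C' S' $       $                  output E' → ε
C' S' $          $                  output C' → ε
S' $             $                  output S' → ε
$                $                  accept

The string is accepted.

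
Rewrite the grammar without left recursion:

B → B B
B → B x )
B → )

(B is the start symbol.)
B is directly left-recursive. The standard transformation for
  A → A α₁ | ... | A α_m | β₁ | ... | β_n
is
  A  → β₁ A' | ... | β_n A'
  A' → α₁ A' | ... | α_m A' | ε

B → ) becomes B → ) B'
B → B B becomes B' → B B'
B → B x ) becomes B' → x ) B'
Add B' → ε

Resulting grammar:
B → ) B'
B' → B B'
B' → x ) B'
B' → ε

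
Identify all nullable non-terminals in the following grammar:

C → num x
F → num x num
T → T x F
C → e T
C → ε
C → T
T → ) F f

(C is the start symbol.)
ε-productions: C → ε
So C is immediately nullable.
No further non-terminal can be added: every production for the remaining non-terminals contains a terminal or a non-nullable non-terminal.
Nullable = { 'C' }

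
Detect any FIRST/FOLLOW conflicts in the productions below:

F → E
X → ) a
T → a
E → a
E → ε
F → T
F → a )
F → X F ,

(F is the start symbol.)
No FIRST/FOLLOW conflicts.

A FIRST/FOLLOW conflict occurs when a non-terminal N has a nullable alternative N → β (β ⇒* ε) and another alternative N → α with FIRST(α) ∩ FOLLOW(N) ≠ ∅: on such a lookahead the parser cannot decide between expanding α and letting N vanish via β.

Nullable non-terminals: E, F.
FIRST sets used below: FIRST(E) = { 'a', ε }, FIRST(T) = { 'a' }, FIRST(X) = { ')' }

E: nullable alternative(s) E → ε; FOLLOW(E) = { $, ',' }
  E → a: FIRST \ {ε} = { 'a' } — disjoint from FOLLOW(E)
  E → ε: FIRST \ {ε} = { } — this is the only nullable alternative, skip

F: nullable alternative(s) F → E; FOLLOW(F) = { $, ',' }
  F → E: FIRST \ {ε} = { 'a' } — this is the only nullable alternative, skip
  F → T: FIRST \ {ε} = { 'a' } — disjoint from FOLLOW(F)
  F → a ): FIRST \ {ε} = { 'a' } — disjoint from FOLLOW(F)
  F → X F ,: FIRST \ {ε} = { ')' } — disjoint from FOLLOW(F)

T, X have no nullable alternative, so no FIRST/FOLLOW check is needed there.

No FIRST/FOLLOW conflicts found.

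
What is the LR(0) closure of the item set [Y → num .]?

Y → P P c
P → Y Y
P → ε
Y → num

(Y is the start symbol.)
{ [Y → num .] }

To compute CLOSURE, for each item [A → α.Bβ] where B is a non-terminal, add [B → .γ] for all productions B → γ; repeat for the newly added items until nothing changes.

Start with: [Y → num .]
The dot is at the end, so nothing is added.

CLOSURE = { [Y → num .] }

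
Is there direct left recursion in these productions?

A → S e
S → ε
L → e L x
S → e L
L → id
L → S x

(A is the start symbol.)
No direct left recursion

Direct left recursion occurs when N → N α for some non-terminal N (the right-hand side begins with the left-hand side itself).

A → S e: starts with S
S → ε: starts with ε
L → e L x: starts with e
S → e L: starts with e
L → id: starts with id
L → S x: starts with S

No direct left recursion found.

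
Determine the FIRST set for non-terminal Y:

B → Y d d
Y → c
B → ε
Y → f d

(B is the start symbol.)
To compute FIRST(Y), examine every production with Y on the left-hand side, reading each right-hand side left to right until a non-nullable symbol is reached.

From Y → c:
  - c is a terminal: add 'c' and stop
From Y → f d:
  - f is a terminal: add 'f' and stop

Collecting: FIRST(Y) = { 'c', 'f' }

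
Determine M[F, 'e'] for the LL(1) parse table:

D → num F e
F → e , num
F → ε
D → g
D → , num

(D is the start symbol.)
F → e , num, F → ε

To find M[F, 'e'], we find productions for F where 'e' is in the predict set (PREDICT(N → α) = (FIRST(α) \ {ε}) ∪ (FOLLOW(N) if α ⇒* ε)).

Relevant sets:
  FOLLOW(F) = { 'e' }

F → e , num: PREDICT = { 'e' }
  'e' is in predict set, so this production goes in M[F, 'e']
F → ε: PREDICT = { 'e' }
  'e' is in predict set, so this production goes in M[F, 'e']

M[F, 'e'] = F → e , num, F → ε  (a multiply-defined cell — the grammar is not LL(1))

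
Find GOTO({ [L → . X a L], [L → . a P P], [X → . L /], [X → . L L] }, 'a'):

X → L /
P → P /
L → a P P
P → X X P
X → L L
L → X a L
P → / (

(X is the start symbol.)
GOTO(I, 'a') = CLOSURE({ [A → αX.β] : [A → α.Xβ] ∈ I, X = 'a' })

Items with dot before 'a', with the dot advanced:
  [L → . a P P] → [L → a . P P]
Closure of the advanced items:
  [L → a . P P] has the dot before P: add [P → . P /], [P → . X X P], [P → . / (]
  [P → . X X P] has the dot before X: add [X → . L /], [X → . L L]
  [X → . L /] has the dot before L: add [L → . a P P], [L → . X a L]

GOTO = { [L → . X a L], [L → . a P P], [L → a . P P], [P → . / (], [P → . P /], [P → . X X P], [X → . L /], [X → . L L] }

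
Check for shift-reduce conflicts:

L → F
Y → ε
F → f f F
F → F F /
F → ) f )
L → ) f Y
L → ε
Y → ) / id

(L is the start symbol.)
Augment with L' → L and build the canonical LR(0) collection (I0 = CLOSURE({[L' → . L]}), then GOTO on every symbol after a dot until no new states appear). It has 17 states:
  I0: { [F → . ) f )], [F → . F F /], [F → . f f F], [L → . ) f Y], [L → . F], [L → .], [L' → . L] }  — shift, reduce
  I1: { [F → ) . f )], [L → ) . f Y] }  — shift
  I2: { [F → . ) f )], [F → . F F /], [F → . f f F], [F → F . F /], [L → F .] }  — shift, reduce
  I3: { [L' → L .] }  — accept
  I4: { [F → f . f F] }  — shift
  I5: { [F → . ) f )], [F → . F F /], [F → . f f F], [F → f f . F] }  — shift
  I6: { [F → ) . f )] }  — shift
  I7: { [F → . ) f )], [F → . F F /], [F → . f f F], [F → F . F /], [F → f f F .] }  — shift, reduce
  I8: { [F → . ) f )], [F → . F F /], [F → . f f F], [F → F . F /], [F → F F . /] }  — shift
  I9: { [F → F F / .] }  — reduce
  I10: { [F → ) f . )] }  — shift
  I11: { [F → ) f ) .] }  — reduce
  I12: { [F → ) f . )], [L → ) f . Y], [Y → . ) / id], [Y → .] }  — shift, reduce
  I13: { [F → ) f ) .], [Y → ) . / id] }  — shift, reduce
  I14: { [L → ) f Y .] }  — reduce
  I15: { [Y → ) / . id] }  — shift
  I16: { [Y → ) / id .] }  — reduce

I0 contains reduce item [L → .] and shift items [F → . ) f )], [F → . f f F], [L → . ) f Y] — shift-reduce conflict.
I2 contains reduce item [L → F .] and shift items [F → . ) f )], [F → . f f F] — shift-reduce conflict.
I7 contains reduce item [F → f f F .] and shift items [F → . ) f )], [F → . f f F] — shift-reduce conflict.
I12 contains reduce item [Y → .] and shift items [F → ) f . )], [Y → . ) / id] — shift-reduce conflict.
I13 contains reduce item [F → ) f ) .] and shift item [Y → ) . / id] — shift-reduce conflict.

Answer: Yes — I0: [L → .] vs [F → . ) f )]; I2: [L → F .] vs [F → . ) f )]; I7: [F → f f F .] vs [F → . ) f )]; I12: [Y → .] vs [F → ) f . )]; I13: [F → ) f ) .] vs [Y → ) . / id]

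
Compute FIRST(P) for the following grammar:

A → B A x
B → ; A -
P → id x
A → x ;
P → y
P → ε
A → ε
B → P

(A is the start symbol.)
{ 'id', 'y', ε }

From P → id x:
  - id is a terminal: add 'id' and stop
From P → y:
  - y is a terminal: add 'y' and stop
From P → ε:
  - ε-production, so ε ∈ FIRST(P)

Collecting: FIRST(P) = { 'id', 'y', ε }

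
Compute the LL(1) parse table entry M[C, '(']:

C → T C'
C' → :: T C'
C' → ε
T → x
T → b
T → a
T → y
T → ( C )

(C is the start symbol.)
To find M[C, '('], we find productions for C where '(' is in the predict set (PREDICT(N → α) = (FIRST(α) \ {ε}) ∪ (FOLLOW(N) if α ⇒* ε)).

Relevant sets:
  FIRST(T) = { '(', 'a', 'b', 'x', 'y' }

C → T C': PREDICT = { '(', 'a', 'b', 'x', 'y' }
  '(' is in predict set, so this production goes in M[C, '(']

M[C, '('] = C → T C'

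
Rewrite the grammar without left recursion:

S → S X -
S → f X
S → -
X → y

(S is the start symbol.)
S → f X S'
S → - S'
S' → X - S'
S' → ε
X → y

S is directly left-recursive. The standard transformation for
  A → A α₁ | ... | A α_m | β₁ | ... | β_n
is
  A  → β₁ A' | ... | β_n A'
  A' → α₁ A' | ... | α_m A' | ε

S → f X becomes S → f X S'
S → - becomes S → - S'
S → S X - becomes S' → X - S'
Add S' → ε

Productions for other non-terminals are unchanged:
  X → y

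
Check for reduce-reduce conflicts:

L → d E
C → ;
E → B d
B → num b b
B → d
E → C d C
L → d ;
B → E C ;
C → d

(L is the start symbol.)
A reduce-reduce conflict occurs when an LR(0) state has two complete items [A → α .] and [B → β .] — both call for a reduction, and with no lookahead the parser cannot choose between them.

Augment with L' → L and build the canonical LR(0) collection (I0 = CLOSURE({[L' → . L]}), then GOTO on every symbol after a dot until no new states appear). It has 18 states:
  I0: { [L → . d ;], [L → . d E], [L' → . L] }  — shift
  I1: { [L' → L .] }  — accept
  I2: { [B → . E C ;], [B → . d], [B → . num b b], [C → . ;], [C → . d], [E → . B d], [E → . C d C], [L → d . ;], [L → d . E] }  — shift
  I3: { [C → ; .], [L → d ; .] }  — 2 reduces
  I4: { [E → B . d] }  — shift
  I5: { [E → C . d C] }  — shift
  I6: { [B → E . C ;], [C → . ;], [C → . d], [L → d E .] }  — shift, reduce
  I7: { [B → d .], [C → d .] }  — 2 reduces
  I8: { [B → num . b b] }  — shift
  I9: { [B → num b . b] }  — shift
  I10: { [B → num b b .] }  — reduce
  I11: { [C → ; .] }  — reduce
  I12: { [B → E C . ;] }  — shift
  I13: { [C → d .] }  — reduce
  I14: { [B → E C ; .] }  — reduce
  I15: { [C → . ;], [C → . d], [E → C d . C] }  — shift
  I16: { [E → C d C .] }  — reduce
  I17: { [E → B d .] }  — reduce

I3 contains complete items [C → ; .], [L → d ; .] — reduce-reduce conflict.
I7 contains complete items [B → d .], [C → d .] — reduce-reduce conflict.

Answer: Yes — I3: [C → ; .] vs [L → d ; .]; I7: [B → d .] vs [C → d .]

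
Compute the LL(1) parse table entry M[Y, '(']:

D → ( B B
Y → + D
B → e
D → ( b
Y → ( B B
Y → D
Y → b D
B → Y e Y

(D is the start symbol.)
Y → ( B B, Y → D

To find M[Y, '('], we find productions for Y where '(' is in the predict set (PREDICT(N → α) = (FIRST(α) \ {ε}) ∪ (FOLLOW(N) if α ⇒* ε)).

Relevant sets:
  FIRST(D) = { '(' }

Y → + D: PREDICT = { '+' }
Y → ( B B: PREDICT = { '(' }
  '(' is in predict set, so this production goes in M[Y, '(']
Y → D: PREDICT = { '(' }
  '(' is in predict set, so this production goes in M[Y, '(']
Y → b D: PREDICT = { 'b' }

M[Y, '('] = Y → ( B B, Y → D  (a multiply-defined cell — the grammar is not LL(1))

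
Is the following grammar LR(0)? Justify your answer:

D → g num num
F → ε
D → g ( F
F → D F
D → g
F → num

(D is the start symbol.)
No. Shift-reduce conflict between [D → g .] and [D → g . ( F]

A grammar is LR(0) if no state in the canonical LR(0) collection has:
  - both a shift item (dot before a terminal) and a complete item (shift-reduce conflict), or
  - two or more complete items (reduce-reduce conflict; the accept item [D' → D .] counts as a complete item here).

Augment with D' → D and build the canonical LR(0) collection (I0 = CLOSURE({[D' → . D]}), then GOTO on every symbol after a dot until no new states appear). It has 10 states:
  I0: { [D → . g ( F], [D → . g num num], [D → . g], [D' → . D] }  — shift
  I1: { [D' → D .] }  — accept
  I2: { [D → g . ( F], [D → g . num num], [D → g .] }  — shift, reduce
  I3: { [D → . g ( F], [D → . g num num], [D → . g], [D → g ( . F], [F → . D F], [F → . num], [F → .] }  — shift, reduce
  I4: { [D → g num . num] }  — shift
  I5: { [D → g num num .] }  — reduce
  I6: { [D → . g ( F], [D → . g num num], [D → . g], [F → . D F], [F → . num], [F → .], [F → D . F] }  — shift, reduce
  I7: { [D → g ( F .] }  — reduce
  I8: { [F → num .] }  — reduce
  I9: { [F → D F .] }  — reduce

Conflict in state I2:
  Shift-reduce conflict between [D → g .] and [D → g . ( F]
So the grammar is NOT LR(0).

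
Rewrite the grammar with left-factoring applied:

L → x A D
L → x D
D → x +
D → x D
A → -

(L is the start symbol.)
L → x L'
L' → A D
L' → D
D → x D'
D' → +
D' → D
A → -

Left-factoring transforms A → αβ₁ | αβ₂ into A → αA' and A' → β₁ | β₂
(α is the longest common prefix among the alternatives). Repeat until
no nonterminal has two alternatives with a common prefix.

Round 1: L has alternatives sharing prefix 'x'. Introduce L': L → x L'
  Add: L' → A D
  Add: L' → D

Round 2: D has alternatives sharing prefix 'x'. Introduce D': D → x D'
  Add: D' → +
  Add: D' → D

No remaining common prefixes — done.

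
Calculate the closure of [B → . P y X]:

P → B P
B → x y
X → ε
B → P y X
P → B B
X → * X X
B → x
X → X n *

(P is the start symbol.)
Start with: [B → . P y X]
  [B → . P y X] has the dot before P: add [P → . B P], [P → . B B]
  [P → . B P] has the dot before B: add [B → . x y], [B → . x]
No further items can be added.

CLOSURE = { [B → . P y X], [B → . x y], [B → . x], [P → . B B], [P → . B P] }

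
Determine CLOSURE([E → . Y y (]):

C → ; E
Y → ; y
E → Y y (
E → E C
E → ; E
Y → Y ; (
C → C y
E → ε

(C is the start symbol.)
{ [E → . Y y (], [Y → . ; y], [Y → . Y ; (] }

Start with: [E → . Y y (]
  [E → . Y y (] has the dot before Y: add [Y → . ; y], [Y → . Y ; (]
No further items can be added.

CLOSURE = { [E → . Y y (], [Y → . ; y], [Y → . Y ; (] }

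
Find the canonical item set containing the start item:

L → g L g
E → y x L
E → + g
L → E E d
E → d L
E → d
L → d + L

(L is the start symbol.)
First, augment the grammar with L' → L
I₀ = CLOSURE({ [L' → . L] }):
  [L' → . L] has the dot before L: add [L → . g L g], [L → . E E d], [L → . d + L]
  [L → . E E d] has the dot before E: add [E → . y x L], [E → . + g], [E → . d L], [E → . d]
No further items can be added.

I₀ = { [E → . + g], [E → . d L], [E → . d], [E → . y x L], [L → . E E d], [L → . d + L], [L → . g L g], [L' → . L] }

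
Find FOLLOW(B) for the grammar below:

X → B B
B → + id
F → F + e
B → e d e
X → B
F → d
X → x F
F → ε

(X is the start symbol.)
In X → B B: B is followed by B, add FIRST(B) \ {ε} = { '+', 'e' }
In X → B B: B is at the end, add FOLLOW(X)
In X → B: B is at the end, add FOLLOW(X)

The FOLLOW sets referred to above (computed the same way, to a fixed point):
  FOLLOW(X) = { $ }

Taking the union: FOLLOW(B) = { $, '+', 'e' }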